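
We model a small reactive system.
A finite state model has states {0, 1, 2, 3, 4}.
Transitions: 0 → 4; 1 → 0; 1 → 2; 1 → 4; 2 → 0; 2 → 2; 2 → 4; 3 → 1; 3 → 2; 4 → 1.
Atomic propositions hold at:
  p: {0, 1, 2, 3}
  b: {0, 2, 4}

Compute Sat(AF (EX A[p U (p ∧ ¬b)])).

{0, 3, 4}

Sat(¬b) = {1, 3}
Sat(p ∧ ¬b) = {1, 3}
A[p U (p ∧ ¬b)]: least fixpoint, start Z0 = Sat((p ∧ ¬b)) = {1, 3}, add states in Sat(p) with every successor in Z. Already a fixed point.
Sat(A[p U (p ∧ ¬b)]) = {1, 3}
Sat(EX A[p U (p ∧ ¬b)]) = {s : some successor in {1, 3}} = {3, 4}
AF (EX A[p U (p ∧ ¬b)]): least fixpoint, start Z0 = {3, 4}, add states with every successor in Z. Z1 = {0, 3, 4}; fixed.
Sat(AF (EX A[p U (p ∧ ¬b)])) = {0, 3, 4}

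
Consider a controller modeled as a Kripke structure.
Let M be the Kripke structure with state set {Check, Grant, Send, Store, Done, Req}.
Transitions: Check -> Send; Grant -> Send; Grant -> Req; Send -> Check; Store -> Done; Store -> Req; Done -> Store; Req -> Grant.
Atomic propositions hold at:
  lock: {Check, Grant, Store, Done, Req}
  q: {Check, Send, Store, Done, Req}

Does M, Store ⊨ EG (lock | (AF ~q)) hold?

Sat(~q) = {Grant}
AF ~q: least fixpoint, start Z0 = {Grant}, add states with every successor in Z. Z1 = {Grant, Req}; fixed.
Sat(AF ~q) = {Grant, Req}
Sat(lock | (AF ~q)) = {Check, Grant, Store, Done, Req}
EG (lock | (AF ~q)): greatest fixpoint, start Z0 = {Check, Grant, Store, Done, Req}, keep only states in Sat with some successor in Z. Z1 = {Grant, Store, Done, Req}; fixed.
Sat(EG (lock | (AF ~q))) = {Grant, Store, Done, Req}
Store ∈ Sat(EG (lock | (AF ~q))) = {Grant, Store, Done, Req}, so the formula holds at Store.

Yes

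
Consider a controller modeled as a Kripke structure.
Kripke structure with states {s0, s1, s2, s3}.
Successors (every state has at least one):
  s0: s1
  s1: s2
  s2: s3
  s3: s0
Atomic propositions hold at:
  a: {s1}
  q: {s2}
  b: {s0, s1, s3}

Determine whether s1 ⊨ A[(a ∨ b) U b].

Yes

Sat(a ∨ b) = {s0, s1, s3}
A[(a ∨ b) U b]: least fixpoint, start Z0 = Sat(b) = {s0, s1, s3}, add states in Sat(a ∨ b) with every successor in Z. Already a fixed point.
Sat(A[(a ∨ b) U b]) = {s0, s1, s3}
s1 ∈ Sat(A[(a ∨ b) U b]) = {s0, s1, s3}, so the formula holds at s1.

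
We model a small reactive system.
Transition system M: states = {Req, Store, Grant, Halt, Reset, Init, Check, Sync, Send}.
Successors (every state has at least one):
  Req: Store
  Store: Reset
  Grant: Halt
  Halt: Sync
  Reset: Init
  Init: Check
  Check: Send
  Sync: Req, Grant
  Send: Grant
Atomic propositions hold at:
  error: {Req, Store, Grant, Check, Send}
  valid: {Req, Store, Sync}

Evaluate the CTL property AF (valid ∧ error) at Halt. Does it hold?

No

Sat(valid ∧ error) = {Req, Store}
AF (valid ∧ error): least fixpoint, start Z0 = {Req, Store}, add states with every successor in Z. Already a fixed point.
Sat(AF (valid ∧ error)) = {Req, Store}
Halt ∉ Sat(AF (valid ∧ error)) = {Req, Store}, so the formula does not hold at Halt.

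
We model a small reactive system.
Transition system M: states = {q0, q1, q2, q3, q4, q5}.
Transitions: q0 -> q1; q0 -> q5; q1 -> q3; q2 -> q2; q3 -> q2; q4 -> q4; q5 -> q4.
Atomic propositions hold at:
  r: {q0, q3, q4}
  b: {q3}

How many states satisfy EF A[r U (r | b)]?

5

Sat(r | b) = {q0, q3, q4}
A[r U (r | b)]: least fixpoint, start Z0 = Sat((r | b)) = {q0, q3, q4}, add states in Sat(r) with every successor in Z. Already a fixed point.
Sat(A[r U (r | b)]) = {q0, q3, q4}
EF A[r U (r | b)]: least fixpoint, start Z0 = {q0, q3, q4}, add states with some successor in Z. Z1 = {q0, q1, q3, q4, q5}; fixed.
Sat(EF A[r U (r | b)]) = {q0, q1, q3, q4, q5}
|Sat(EF A[r U (r | b)])| = |{q0, q1, q3, q4, q5}| = 5.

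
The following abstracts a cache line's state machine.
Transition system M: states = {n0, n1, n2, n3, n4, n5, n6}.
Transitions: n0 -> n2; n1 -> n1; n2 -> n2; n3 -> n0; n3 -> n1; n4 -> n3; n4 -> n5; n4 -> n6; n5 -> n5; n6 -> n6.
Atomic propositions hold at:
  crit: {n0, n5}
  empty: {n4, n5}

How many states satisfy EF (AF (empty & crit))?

Sat(empty & crit) = {n5}
AF (empty & crit): least fixpoint, start Z0 = {n5}, add states with every successor in Z. Already a fixed point.
Sat(AF (empty & crit)) = {n5}
EF (AF (empty & crit)): least fixpoint, start Z0 = {n5}, add states with some successor in Z. Z1 = {n4, n5}; fixed.
Sat(EF (AF (empty & crit))) = {n4, n5}
|Sat(EF (AF (empty & crit)))| = |{n4, n5}| = 2.

2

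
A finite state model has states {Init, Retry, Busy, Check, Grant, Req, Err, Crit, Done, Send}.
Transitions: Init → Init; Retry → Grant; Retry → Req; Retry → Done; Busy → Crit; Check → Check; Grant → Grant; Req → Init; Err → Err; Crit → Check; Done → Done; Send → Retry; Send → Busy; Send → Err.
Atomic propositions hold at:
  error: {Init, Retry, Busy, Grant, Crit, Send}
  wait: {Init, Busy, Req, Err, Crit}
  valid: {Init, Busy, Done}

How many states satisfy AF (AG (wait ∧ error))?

Sat(wait ∧ error) = {Init, Busy, Crit}
AG (wait ∧ error): greatest fixpoint, start Z0 = {Init, Busy, Crit}, keep only states in Sat with every successor in Z. Z1 = {Init, Busy}; Z2 = {Init}; fixed.
Sat(AG (wait ∧ error)) = {Init}
AF (AG (wait ∧ error)): least fixpoint, start Z0 = {Init}, add states with every successor in Z. Z1 = {Init, Req}; fixed.
Sat(AF (AG (wait ∧ error))) = {Init, Req}
|Sat(AF (AG (wait ∧ error)))| = |{Init, Req}| = 2.

2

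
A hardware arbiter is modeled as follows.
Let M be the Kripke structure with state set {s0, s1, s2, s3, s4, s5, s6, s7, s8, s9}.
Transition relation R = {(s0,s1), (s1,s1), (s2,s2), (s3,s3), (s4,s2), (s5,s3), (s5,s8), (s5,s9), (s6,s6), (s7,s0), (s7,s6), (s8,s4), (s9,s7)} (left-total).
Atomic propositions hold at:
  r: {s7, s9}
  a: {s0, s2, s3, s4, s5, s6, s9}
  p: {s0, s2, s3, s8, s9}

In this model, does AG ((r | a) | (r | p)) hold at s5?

No

Sat(r | a) = {s0, s2, s3, s4, s5, s6, s7, s9}
Sat(r | p) = {s0, s2, s3, s7, s8, s9}
Sat((r | a) | (r | p)) = {s0, s2, s3, s4, s5, s6, s7, s8, s9}
AG ((r | a) | (r | p)): greatest fixpoint, start Z0 = {s0, s2, s3, s4, s5, s6, s7, s8, s9}, keep only states in Sat with every successor in Z. Z1 = {s2, s3, s4, s5, s6, s7, s8, s9}; Z2 = {s2, s3, s4, s5, s6, s8, s9}; Z3 = {s2, s3, s4, s5, s6, s8}; Z4 = {s2, s3, s4, s6, s8}; fixed.
Sat(AG ((r | a) | (r | p))) = {s2, s3, s4, s6, s8}
s5 ∉ Sat(AG ((r | a) | (r | p))) = {s2, s3, s4, s6, s8}, so the formula does not hold at s5.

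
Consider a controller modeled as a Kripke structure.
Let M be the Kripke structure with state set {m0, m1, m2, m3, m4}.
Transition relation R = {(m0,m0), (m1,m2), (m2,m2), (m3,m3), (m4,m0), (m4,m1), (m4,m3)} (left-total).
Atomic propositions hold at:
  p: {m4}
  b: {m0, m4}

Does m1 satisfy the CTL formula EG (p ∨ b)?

No

Sat(p ∨ b) = {m0, m4}
EG (p ∨ b): greatest fixpoint, start Z0 = {m0, m4}, keep only states in Sat with some successor in Z. Already a fixed point.
Sat(EG (p ∨ b)) = {m0, m4}
m1 ∉ Sat(EG (p ∨ b)) = {m0, m4}, so the formula does not hold at m1.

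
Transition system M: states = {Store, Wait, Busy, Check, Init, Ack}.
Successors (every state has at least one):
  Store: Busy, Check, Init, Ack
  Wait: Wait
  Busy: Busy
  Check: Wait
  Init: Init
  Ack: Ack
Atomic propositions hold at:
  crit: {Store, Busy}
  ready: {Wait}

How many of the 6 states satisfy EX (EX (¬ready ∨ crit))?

Sat(¬ready) = {Store, Busy, Check, Init, Ack}
Sat(¬ready ∨ crit) = {Store, Busy, Check, Init, Ack}
Sat(EX (¬ready ∨ crit)) = {s : some successor in {Store, Busy, Check, Init, Ack}} = {Store, Busy, Init, Ack}
Sat(EX (EX (¬ready ∨ crit))) = {s : some successor in {Store, Busy, Init, Ack}} = {Store, Busy, Init, Ack}
|Sat(EX (EX (¬ready ∨ crit)))| = |{Store, Busy, Init, Ack}| = 4.

4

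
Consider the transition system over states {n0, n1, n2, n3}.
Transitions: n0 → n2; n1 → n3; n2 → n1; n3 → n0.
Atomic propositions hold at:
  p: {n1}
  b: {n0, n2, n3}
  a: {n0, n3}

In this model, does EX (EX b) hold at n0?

No

Sat(EX b) = {s : some successor in {n0, n2, n3}} = {n0, n1, n3}
Sat(EX (EX b)) = {s : some successor in {n0, n1, n3}} = {n1, n2, n3}
n0 ∉ Sat(EX (EX b)) = {n1, n2, n3}, so the formula does not hold at n0.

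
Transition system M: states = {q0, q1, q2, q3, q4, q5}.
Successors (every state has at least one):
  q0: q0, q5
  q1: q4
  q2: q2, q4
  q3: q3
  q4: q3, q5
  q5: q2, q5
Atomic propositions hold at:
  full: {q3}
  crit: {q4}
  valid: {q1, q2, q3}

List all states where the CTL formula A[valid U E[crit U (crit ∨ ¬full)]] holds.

{q0, q1, q2, q4, q5}

Sat(¬full) = {q0, q1, q2, q4, q5}
Sat(crit ∨ ¬full) = {q0, q1, q2, q4, q5}
E[crit U (crit ∨ ¬full)]: least fixpoint, start Z0 = Sat((crit ∨ ¬full)) = {q0, q1, q2, q4, q5}, add states in Sat(crit) with some successor in Z. Already a fixed point.
Sat(E[crit U (crit ∨ ¬full)]) = {q0, q1, q2, q4, q5}
A[valid U E[crit U (crit ∨ ¬full)]]: least fixpoint, start Z0 = Sat(E[crit U (crit ∨ ¬full)]) = {q0, q1, q2, q4, q5}, add states in Sat(valid) with every successor in Z. Already a fixed point.
Sat(A[valid U E[crit U (crit ∨ ¬full)]]) = {q0, q1, q2, q4, q5}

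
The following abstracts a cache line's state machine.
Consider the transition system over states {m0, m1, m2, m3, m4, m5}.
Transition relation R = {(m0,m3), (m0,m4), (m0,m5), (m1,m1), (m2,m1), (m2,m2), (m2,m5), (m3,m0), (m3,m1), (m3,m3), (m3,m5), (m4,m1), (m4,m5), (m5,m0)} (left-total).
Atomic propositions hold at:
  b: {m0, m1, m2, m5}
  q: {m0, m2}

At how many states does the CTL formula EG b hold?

4

EG b: greatest fixpoint, start Z0 = {m0, m1, m2, m5}, keep only states in Sat with some successor in Z. Already a fixed point.
Sat(EG b) = {m0, m1, m2, m5}
|Sat(EG b)| = |{m0, m1, m2, m5}| = 4.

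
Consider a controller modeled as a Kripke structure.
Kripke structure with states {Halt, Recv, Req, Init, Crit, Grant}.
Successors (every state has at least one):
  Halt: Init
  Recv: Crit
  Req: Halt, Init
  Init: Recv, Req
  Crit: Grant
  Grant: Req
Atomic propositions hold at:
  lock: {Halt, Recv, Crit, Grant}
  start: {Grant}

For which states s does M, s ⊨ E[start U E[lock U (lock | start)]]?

Sat(lock | start) = {Halt, Recv, Crit, Grant}
E[lock U (lock | start)]: least fixpoint, start Z0 = Sat((lock | start)) = {Halt, Recv, Crit, Grant}, add states in Sat(lock) with some successor in Z. Already a fixed point.
Sat(E[lock U (lock | start)]) = {Halt, Recv, Crit, Grant}
E[start U E[lock U (lock | start)]]: least fixpoint, start Z0 = Sat(E[lock U (lock | start)]) = {Halt, Recv, Crit, Grant}, add states in Sat(start) with some successor in Z. Already a fixed point.
Sat(E[start U E[lock U (lock | start)]]) = {Halt, Recv, Crit, Grant}

{Halt, Recv, Crit, Grant}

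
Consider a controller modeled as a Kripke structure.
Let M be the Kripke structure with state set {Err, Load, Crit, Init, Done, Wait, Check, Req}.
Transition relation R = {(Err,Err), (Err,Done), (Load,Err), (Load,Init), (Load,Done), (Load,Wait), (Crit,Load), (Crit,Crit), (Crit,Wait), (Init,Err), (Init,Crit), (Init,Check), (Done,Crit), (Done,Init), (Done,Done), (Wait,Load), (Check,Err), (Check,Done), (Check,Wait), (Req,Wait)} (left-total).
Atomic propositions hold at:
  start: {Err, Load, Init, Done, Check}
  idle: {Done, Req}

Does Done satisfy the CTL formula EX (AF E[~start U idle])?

Sat(~start) = {Crit, Wait, Req}
E[~start U idle]: least fixpoint, start Z0 = Sat(idle) = {Done, Req}, add states in Sat(~start) with some successor in Z. Already a fixed point.
Sat(E[~start U idle]) = {Done, Req}
AF E[~start U idle]: least fixpoint, start Z0 = {Done, Req}, add states with every successor in Z. Already a fixed point.
Sat(AF E[~start U idle]) = {Done, Req}
Sat(EX (AF E[~start U idle])) = {s : some successor in {Done, Req}} = {Err, Load, Done, Check}
Done ∈ Sat(EX (AF E[~start U idle])) = {Err, Load, Done, Check}, so the formula holds at Done.

Yes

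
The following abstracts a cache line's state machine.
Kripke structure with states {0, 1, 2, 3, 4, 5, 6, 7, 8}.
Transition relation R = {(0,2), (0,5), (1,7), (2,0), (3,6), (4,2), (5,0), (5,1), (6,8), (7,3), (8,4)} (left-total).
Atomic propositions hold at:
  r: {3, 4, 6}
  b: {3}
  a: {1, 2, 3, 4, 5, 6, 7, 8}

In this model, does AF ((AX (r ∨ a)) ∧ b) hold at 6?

Sat(r ∨ a) = {1, 2, 3, 4, 5, 6, 7, 8}
Sat(AX (r ∨ a)) = {s : every successor in {1, 2, 3, 4, 5, 6, 7, 8}} = {0, 1, 3, 4, 6, 7, 8}
Sat((AX (r ∨ a)) ∧ b) = {3}
AF ((AX (r ∨ a)) ∧ b): least fixpoint, start Z0 = {3}, add states with every successor in Z. Z1 = {3, 7}; Z2 = {1, 3, 7}; fixed.
Sat(AF ((AX (r ∨ a)) ∧ b)) = {1, 3, 7}
6 ∉ Sat(AF ((AX (r ∨ a)) ∧ b)) = {1, 3, 7}, so the formula does not hold at 6.

No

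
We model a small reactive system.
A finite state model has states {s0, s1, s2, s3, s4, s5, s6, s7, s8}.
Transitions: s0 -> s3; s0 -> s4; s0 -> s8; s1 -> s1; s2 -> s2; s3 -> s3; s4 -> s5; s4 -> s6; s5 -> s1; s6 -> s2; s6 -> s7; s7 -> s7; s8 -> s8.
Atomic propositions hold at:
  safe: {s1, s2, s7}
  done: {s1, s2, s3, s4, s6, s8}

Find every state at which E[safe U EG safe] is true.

{s1, s2, s7}

EG safe: greatest fixpoint, start Z0 = {s1, s2, s7}, keep only states in Sat with some successor in Z. Already a fixed point.
Sat(EG safe) = {s1, s2, s7}
E[safe U EG safe]: least fixpoint, start Z0 = Sat(EG safe) = {s1, s2, s7}, add states in Sat(safe) with some successor in Z. Already a fixed point.
Sat(E[safe U EG safe]) = {s1, s2, s7}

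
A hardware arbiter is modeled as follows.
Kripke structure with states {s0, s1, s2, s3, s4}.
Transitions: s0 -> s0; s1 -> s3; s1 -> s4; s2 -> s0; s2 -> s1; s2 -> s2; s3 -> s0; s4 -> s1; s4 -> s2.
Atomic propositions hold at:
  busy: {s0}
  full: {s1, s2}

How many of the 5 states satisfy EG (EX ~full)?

4

Sat(~full) = {s0, s3, s4}
Sat(EX ~full) = {s : some successor in {s0, s3, s4}} = {s0, s1, s2, s3}
EG (EX ~full): greatest fixpoint, start Z0 = {s0, s1, s2, s3}, keep only states in Sat with some successor in Z. Already a fixed point.
Sat(EG (EX ~full)) = {s0, s1, s2, s3}
|Sat(EG (EX ~full))| = |{s0, s1, s2, s3}| = 4.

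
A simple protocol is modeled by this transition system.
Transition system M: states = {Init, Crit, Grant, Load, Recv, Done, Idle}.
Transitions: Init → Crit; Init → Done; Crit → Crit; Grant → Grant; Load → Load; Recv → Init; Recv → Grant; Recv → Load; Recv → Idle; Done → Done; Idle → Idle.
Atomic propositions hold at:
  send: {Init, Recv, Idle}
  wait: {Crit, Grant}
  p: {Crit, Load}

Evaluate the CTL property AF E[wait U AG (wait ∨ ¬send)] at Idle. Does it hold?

Sat(¬send) = {Crit, Grant, Load, Done}
Sat(wait ∨ ¬send) = {Crit, Grant, Load, Done}
AG (wait ∨ ¬send): greatest fixpoint, start Z0 = {Crit, Grant, Load, Done}, keep only states in Sat with every successor in Z. Already a fixed point.
Sat(AG (wait ∨ ¬send)) = {Crit, Grant, Load, Done}
E[wait U AG (wait ∨ ¬send)]: least fixpoint, start Z0 = Sat(AG (wait ∨ ¬send)) = {Crit, Grant, Load, Done}, add states in Sat(wait) with some successor in Z. Already a fixed point.
Sat(E[wait U AG (wait ∨ ¬send)]) = {Crit, Grant, Load, Done}
AF E[wait U AG (wait ∨ ¬send)]: least fixpoint, start Z0 = {Crit, Grant, Load, Done}, add states with every successor in Z. Z1 = {Init, Crit, Grant, Load, Done}; fixed.
Sat(AF E[wait U AG (wait ∨ ¬send)]) = {Init, Crit, Grant, Load, Done}
Idle ∉ Sat(AF E[wait U AG (wait ∨ ¬send)]) = {Init, Crit, Grant, Load, Done}, so the formula does not hold at Idle.

No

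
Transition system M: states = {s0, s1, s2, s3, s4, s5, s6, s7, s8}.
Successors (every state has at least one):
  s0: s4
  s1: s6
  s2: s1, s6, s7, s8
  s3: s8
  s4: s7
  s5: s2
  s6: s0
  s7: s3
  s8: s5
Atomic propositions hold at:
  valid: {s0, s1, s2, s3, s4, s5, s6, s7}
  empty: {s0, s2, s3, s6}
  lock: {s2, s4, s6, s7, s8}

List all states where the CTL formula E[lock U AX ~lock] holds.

{s2, s4, s6, s7, s8}

Sat(~lock) = {s0, s1, s3, s5}
Sat(AX ~lock) = {s : every successor in {s0, s1, s3, s5}} = {s6, s7, s8}
E[lock U AX ~lock]: least fixpoint, start Z0 = Sat(AX ~lock) = {s6, s7, s8}, add states in Sat(lock) with some successor in Z. Z1 = {s2, s4, s6, s7, s8}; fixed.
Sat(E[lock U AX ~lock]) = {s2, s4, s6, s7, s8}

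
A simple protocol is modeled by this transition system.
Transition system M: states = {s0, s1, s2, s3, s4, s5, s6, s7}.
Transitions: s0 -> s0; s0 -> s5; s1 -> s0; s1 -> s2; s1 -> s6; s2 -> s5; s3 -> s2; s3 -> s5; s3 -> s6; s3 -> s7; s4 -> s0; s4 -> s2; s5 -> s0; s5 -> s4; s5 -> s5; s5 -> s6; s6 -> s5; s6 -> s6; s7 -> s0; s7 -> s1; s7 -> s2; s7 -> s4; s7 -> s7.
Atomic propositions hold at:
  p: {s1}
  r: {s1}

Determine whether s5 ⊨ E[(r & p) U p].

Sat(r & p) = {s1}
E[(r & p) U p]: least fixpoint, start Z0 = Sat(p) = {s1}, add states in Sat(r & p) with some successor in Z. Already a fixed point.
Sat(E[(r & p) U p]) = {s1}
s5 ∉ Sat(E[(r & p) U p]) = {s1}, so the formula does not hold at s5.

No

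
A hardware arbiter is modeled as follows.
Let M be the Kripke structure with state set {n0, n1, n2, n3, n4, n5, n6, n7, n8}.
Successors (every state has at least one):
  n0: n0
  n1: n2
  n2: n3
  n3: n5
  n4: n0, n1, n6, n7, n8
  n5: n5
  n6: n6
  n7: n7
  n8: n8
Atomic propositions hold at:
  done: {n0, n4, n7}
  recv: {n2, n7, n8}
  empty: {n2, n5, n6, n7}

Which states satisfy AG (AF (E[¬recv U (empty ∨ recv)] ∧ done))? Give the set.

Sat(¬recv) = {n0, n1, n3, n4, n5, n6}
Sat(empty ∨ recv) = {n2, n5, n6, n7, n8}
E[¬recv U (empty ∨ recv)]: least fixpoint, start Z0 = Sat((empty ∨ recv)) = {n2, n5, n6, n7, n8}, add states in Sat(¬recv) with some successor in Z. Z1 = {n1, n2, n3, n4, n5, n6, n7, n8}; fixed.
Sat(E[¬recv U (empty ∨ recv)]) = {n1, n2, n3, n4, n5, n6, n7, n8}
Sat(E[¬recv U (empty ∨ recv)] ∧ done) = {n4, n7}
AF (E[¬recv U (empty ∨ recv)] ∧ done): least fixpoint, start Z0 = {n4, n7}, add states with every successor in Z. Already a fixed point.
Sat(AF (E[¬recv U (empty ∨ recv)] ∧ done)) = {n4, n7}
AG (AF (E[¬recv U (empty ∨ recv)] ∧ done)): greatest fixpoint, start Z0 = {n4, n7}, keep only states in Sat with every successor in Z. Z1 = {n7}; fixed.
Sat(AG (AF (E[¬recv U (empty ∨ recv)] ∧ done))) = {n7}

{n7}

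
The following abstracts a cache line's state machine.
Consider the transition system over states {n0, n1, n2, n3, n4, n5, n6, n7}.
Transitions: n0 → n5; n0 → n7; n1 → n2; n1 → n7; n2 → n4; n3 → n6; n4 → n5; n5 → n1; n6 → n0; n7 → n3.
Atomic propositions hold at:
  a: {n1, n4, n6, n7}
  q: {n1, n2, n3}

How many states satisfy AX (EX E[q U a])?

6

E[q U a]: least fixpoint, start Z0 = Sat(a) = {n1, n4, n6, n7}, add states in Sat(q) with some successor in Z. Z1 = {n1, n2, n3, n4, n6, n7}; fixed.
Sat(E[q U a]) = {n1, n2, n3, n4, n6, n7}
Sat(EX E[q U a]) = {s : some successor in {n1, n2, n3, n4, n6, n7}} = {n0, n1, n2, n3, n5, n7}
Sat(AX (EX E[q U a])) = {s : every successor in {n0, n1, n2, n3, n5, n7}} = {n0, n1, n4, n5, n6, n7}
|Sat(AX (EX E[q U a]))| = |{n0, n1, n4, n5, n6, n7}| = 6.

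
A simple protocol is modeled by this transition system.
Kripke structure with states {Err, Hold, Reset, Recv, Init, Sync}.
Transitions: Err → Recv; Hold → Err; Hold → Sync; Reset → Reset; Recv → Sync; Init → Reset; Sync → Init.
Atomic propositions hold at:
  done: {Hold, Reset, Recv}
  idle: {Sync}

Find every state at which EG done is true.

{Reset}

EG done: greatest fixpoint, start Z0 = {Hold, Reset, Recv}, keep only states in Sat with some successor in Z. Z1 = {Reset}; fixed.
Sat(EG done) = {Reset}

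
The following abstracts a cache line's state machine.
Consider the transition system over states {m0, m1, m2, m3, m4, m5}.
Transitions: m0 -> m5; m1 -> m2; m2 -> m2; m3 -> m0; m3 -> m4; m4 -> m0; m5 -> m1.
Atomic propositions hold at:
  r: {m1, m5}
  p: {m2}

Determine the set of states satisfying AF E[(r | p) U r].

Sat(r | p) = {m1, m2, m5}
E[(r | p) U r]: least fixpoint, start Z0 = Sat(r) = {m1, m5}, add states in Sat(r | p) with some successor in Z. Already a fixed point.
Sat(E[(r | p) U r]) = {m1, m5}
AF E[(r | p) U r]: least fixpoint, start Z0 = {m1, m5}, add states with every successor in Z. Z1 = {m0, m1, m5}; Z2 = {m0, m1, m4, m5}; Z3 = {m0, m1, m3, m4, m5}; fixed.
Sat(AF E[(r | p) U r]) = {m0, m1, m3, m4, m5}

{m0, m1, m3, m4, m5}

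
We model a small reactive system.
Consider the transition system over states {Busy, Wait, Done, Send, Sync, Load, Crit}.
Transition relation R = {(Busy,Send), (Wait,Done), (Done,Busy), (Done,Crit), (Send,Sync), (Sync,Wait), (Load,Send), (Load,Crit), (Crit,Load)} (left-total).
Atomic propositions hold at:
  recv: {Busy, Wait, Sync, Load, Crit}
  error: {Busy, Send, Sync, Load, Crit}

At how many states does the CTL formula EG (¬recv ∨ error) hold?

3

Sat(¬recv) = {Done, Send}
Sat(¬recv ∨ error) = {Busy, Done, Send, Sync, Load, Crit}
EG (¬recv ∨ error): greatest fixpoint, start Z0 = {Busy, Done, Send, Sync, Load, Crit}, keep only states in Sat with some successor in Z. Z1 = {Busy, Done, Send, Load, Crit}; Z2 = {Busy, Done, Load, Crit}; Z3 = {Done, Load, Crit}; fixed.
Sat(EG (¬recv ∨ error)) = {Done, Load, Crit}
|Sat(EG (¬recv ∨ error))| = |{Done, Load, Crit}| = 3.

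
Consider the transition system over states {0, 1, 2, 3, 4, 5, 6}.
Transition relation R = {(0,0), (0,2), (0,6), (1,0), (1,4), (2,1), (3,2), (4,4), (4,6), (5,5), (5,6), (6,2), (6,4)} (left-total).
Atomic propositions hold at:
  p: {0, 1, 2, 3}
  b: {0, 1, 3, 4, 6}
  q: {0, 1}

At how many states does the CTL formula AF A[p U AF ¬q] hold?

5

Sat(¬q) = {2, 3, 4, 5, 6}
AF ¬q: least fixpoint, start Z0 = {2, 3, 4, 5, 6}, add states with every successor in Z. Already a fixed point.
Sat(AF ¬q) = {2, 3, 4, 5, 6}
A[p U AF ¬q]: least fixpoint, start Z0 = Sat(AF ¬q) = {2, 3, 4, 5, 6}, add states in Sat(p) with every successor in Z. Already a fixed point.
Sat(A[p U AF ¬q]) = {2, 3, 4, 5, 6}
AF A[p U AF ¬q]: least fixpoint, start Z0 = {2, 3, 4, 5, 6}, add states with every successor in Z. Already a fixed point.
Sat(AF A[p U AF ¬q]) = {2, 3, 4, 5, 6}
|Sat(AF A[p U AF ¬q])| = |{2, 3, 4, 5, 6}| = 5.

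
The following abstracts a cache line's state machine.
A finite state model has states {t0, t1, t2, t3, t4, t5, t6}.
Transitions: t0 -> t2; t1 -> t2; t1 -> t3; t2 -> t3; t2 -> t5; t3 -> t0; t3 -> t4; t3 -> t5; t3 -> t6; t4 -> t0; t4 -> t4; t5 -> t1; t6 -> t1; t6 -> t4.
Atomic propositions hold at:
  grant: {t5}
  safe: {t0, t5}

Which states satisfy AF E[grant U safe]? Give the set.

{t0, t5}

E[grant U safe]: least fixpoint, start Z0 = Sat(safe) = {t0, t5}, add states in Sat(grant) with some successor in Z. Already a fixed point.
Sat(E[grant U safe]) = {t0, t5}
AF E[grant U safe]: least fixpoint, start Z0 = {t0, t5}, add states with every successor in Z. Already a fixed point.
Sat(AF E[grant U safe]) = {t0, t5}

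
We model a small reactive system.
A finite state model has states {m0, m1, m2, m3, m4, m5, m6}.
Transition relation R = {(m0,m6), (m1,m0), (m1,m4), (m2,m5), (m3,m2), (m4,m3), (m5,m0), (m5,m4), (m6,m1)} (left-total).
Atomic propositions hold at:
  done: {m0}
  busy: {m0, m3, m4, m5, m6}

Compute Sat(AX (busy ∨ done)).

Sat(busy ∨ done) = {m0, m3, m4, m5, m6}
Sat(AX (busy ∨ done)) = {s : every successor in {m0, m3, m4, m5, m6}} = {m0, m1, m2, m4, m5}

{m0, m1, m2, m4, m5}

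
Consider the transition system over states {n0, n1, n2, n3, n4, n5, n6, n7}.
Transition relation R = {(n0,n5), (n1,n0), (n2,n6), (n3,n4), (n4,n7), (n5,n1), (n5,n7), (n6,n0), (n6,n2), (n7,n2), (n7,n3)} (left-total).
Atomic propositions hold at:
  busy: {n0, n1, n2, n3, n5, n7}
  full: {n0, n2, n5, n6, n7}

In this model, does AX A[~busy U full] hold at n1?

Sat(~busy) = {n4, n6}
A[~busy U full]: least fixpoint, start Z0 = Sat(full) = {n0, n2, n5, n6, n7}, add states in Sat(~busy) with every successor in Z. Z1 = {n0, n2, n4, n5, n6, n7}; fixed.
Sat(A[~busy U full]) = {n0, n2, n4, n5, n6, n7}
Sat(AX A[~busy U full]) = {s : every successor in {n0, n2, n4, n5, n6, n7}} = {n0, n1, n2, n3, n4, n6}
n1 ∈ Sat(AX A[~busy U full]) = {n0, n1, n2, n3, n4, n6}, so the formula holds at n1.

Yes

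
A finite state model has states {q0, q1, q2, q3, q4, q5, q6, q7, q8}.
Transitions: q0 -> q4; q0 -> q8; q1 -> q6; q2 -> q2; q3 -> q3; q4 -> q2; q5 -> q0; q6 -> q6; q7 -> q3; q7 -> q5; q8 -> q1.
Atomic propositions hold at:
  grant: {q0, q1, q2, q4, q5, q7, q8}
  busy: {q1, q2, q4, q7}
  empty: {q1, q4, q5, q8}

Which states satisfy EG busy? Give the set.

EG busy: greatest fixpoint, start Z0 = {q1, q2, q4, q7}, keep only states in Sat with some successor in Z. Z1 = {q2, q4}; fixed.
Sat(EG busy) = {q2, q4}

{q2, q4}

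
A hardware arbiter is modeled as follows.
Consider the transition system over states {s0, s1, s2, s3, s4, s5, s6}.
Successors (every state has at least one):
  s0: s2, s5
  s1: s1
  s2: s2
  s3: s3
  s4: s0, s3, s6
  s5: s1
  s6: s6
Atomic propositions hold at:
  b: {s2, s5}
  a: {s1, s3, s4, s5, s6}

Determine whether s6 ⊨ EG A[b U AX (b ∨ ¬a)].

Sat(¬a) = {s0, s2}
Sat(b ∨ ¬a) = {s0, s2, s5}
Sat(AX (b ∨ ¬a)) = {s : every successor in {s0, s2, s5}} = {s0, s2}
A[b U AX (b ∨ ¬a)]: least fixpoint, start Z0 = Sat(AX (b ∨ ¬a)) = {s0, s2}, add states in Sat(b) with every successor in Z. Already a fixed point.
Sat(A[b U AX (b ∨ ¬a)]) = {s0, s2}
EG A[b U AX (b ∨ ¬a)]: greatest fixpoint, start Z0 = {s0, s2}, keep only states in Sat with some successor in Z. Already a fixed point.
Sat(EG A[b U AX (b ∨ ¬a)]) = {s0, s2}
s6 ∉ Sat(EG A[b U AX (b ∨ ¬a)]) = {s0, s2}, so the formula does not hold at s6.

No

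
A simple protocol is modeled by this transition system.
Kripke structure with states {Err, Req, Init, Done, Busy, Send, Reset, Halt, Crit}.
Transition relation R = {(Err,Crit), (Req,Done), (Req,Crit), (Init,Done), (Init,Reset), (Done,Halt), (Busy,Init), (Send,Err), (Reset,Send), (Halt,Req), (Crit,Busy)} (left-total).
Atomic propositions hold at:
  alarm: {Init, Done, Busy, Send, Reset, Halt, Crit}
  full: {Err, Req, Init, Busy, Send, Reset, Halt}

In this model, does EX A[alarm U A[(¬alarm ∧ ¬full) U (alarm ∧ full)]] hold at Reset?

Yes

Sat(¬alarm) = {Err, Req}
Sat(¬full) = {Done, Crit}
Sat(¬alarm ∧ ¬full) = ∅
Sat(alarm ∧ full) = {Init, Busy, Send, Reset, Halt}
A[(¬alarm ∧ ¬full) U (alarm ∧ full)]: least fixpoint, start Z0 = Sat((alarm ∧ full)) = {Init, Busy, Send, Reset, Halt}, add states in Sat(¬alarm ∧ ¬full) with every successor in Z. Already a fixed point.
Sat(A[(¬alarm ∧ ¬full) U (alarm ∧ full)]) = {Init, Busy, Send, Reset, Halt}
A[alarm U A[(¬alarm ∧ ¬full) U (alarm ∧ full)]]: least fixpoint, start Z0 = Sat(A[(¬alarm ∧ ¬full) U (alarm ∧ full)]) = {Init, Busy, Send, Reset, Halt}, add states in Sat(alarm) with every successor in Z. Z1 = {Init, Done, Busy, Send, Reset, Halt, Crit}; fixed.
Sat(A[alarm U A[(¬alarm ∧ ¬full) U (alarm ∧ full)]]) = {Init, Done, Busy, Send, Reset, Halt, Crit}
Sat(EX A[alarm U A[(¬alarm ∧ ¬full) U (alarm ∧ full)]]) = {s : some successor in {Init, Done, Busy, Send, Reset, Halt, Crit}} = {Err, Req, Init, Done, Busy, Reset, Crit}
Reset ∈ Sat(EX A[alarm U A[(¬alarm ∧ ¬full) U (alarm ∧ full)]]) = {Err, Req, Init, Done, Busy, Reset, Crit}, so the formula holds at Reset.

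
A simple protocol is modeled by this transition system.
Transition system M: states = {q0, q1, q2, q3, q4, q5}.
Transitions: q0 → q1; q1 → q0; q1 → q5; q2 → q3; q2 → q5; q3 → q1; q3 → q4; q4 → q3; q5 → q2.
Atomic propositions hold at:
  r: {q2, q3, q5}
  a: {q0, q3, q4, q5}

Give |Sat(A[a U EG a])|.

EG a: greatest fixpoint, start Z0 = {q0, q3, q4, q5}, keep only states in Sat with some successor in Z. Z1 = {q3, q4}; fixed.
Sat(EG a) = {q3, q4}
A[a U EG a]: least fixpoint, start Z0 = Sat(EG a) = {q3, q4}, add states in Sat(a) with every successor in Z. Already a fixed point.
Sat(A[a U EG a]) = {q3, q4}
|Sat(A[a U EG a])| = |{q3, q4}| = 2.

2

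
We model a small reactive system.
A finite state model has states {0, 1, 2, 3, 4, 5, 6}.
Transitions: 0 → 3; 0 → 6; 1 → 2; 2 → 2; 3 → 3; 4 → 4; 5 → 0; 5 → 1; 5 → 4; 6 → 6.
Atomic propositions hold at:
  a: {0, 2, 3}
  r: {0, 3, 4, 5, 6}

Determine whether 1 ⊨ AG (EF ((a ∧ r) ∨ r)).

Sat(a ∧ r) = {0, 3}
Sat((a ∧ r) ∨ r) = {0, 3, 4, 5, 6}
EF ((a ∧ r) ∨ r): least fixpoint, start Z0 = {0, 3, 4, 5, 6}, add states with some successor in Z. Already a fixed point.
Sat(EF ((a ∧ r) ∨ r)) = {0, 3, 4, 5, 6}
AG (EF ((a ∧ r) ∨ r)): greatest fixpoint, start Z0 = {0, 3, 4, 5, 6}, keep only states in Sat with every successor in Z. Z1 = {0, 3, 4, 6}; fixed.
Sat(AG (EF ((a ∧ r) ∨ r))) = {0, 3, 4, 6}
1 ∉ Sat(AG (EF ((a ∧ r) ∨ r))) = {0, 3, 4, 6}, so the formula does not hold at 1.

No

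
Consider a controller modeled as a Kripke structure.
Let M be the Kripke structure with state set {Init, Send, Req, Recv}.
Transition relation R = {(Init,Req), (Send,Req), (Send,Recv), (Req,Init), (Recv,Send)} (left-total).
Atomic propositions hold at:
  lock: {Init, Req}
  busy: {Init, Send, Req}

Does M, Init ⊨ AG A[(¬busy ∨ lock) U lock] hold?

Sat(¬busy) = {Recv}
Sat(¬busy ∨ lock) = {Init, Req, Recv}
A[(¬busy ∨ lock) U lock]: least fixpoint, start Z0 = Sat(lock) = {Init, Req}, add states in Sat(¬busy ∨ lock) with every successor in Z. Already a fixed point.
Sat(A[(¬busy ∨ lock) U lock]) = {Init, Req}
AG A[(¬busy ∨ lock) U lock]: greatest fixpoint, start Z0 = {Init, Req}, keep only states in Sat with every successor in Z. Already a fixed point.
Sat(AG A[(¬busy ∨ lock) U lock]) = {Init, Req}
Init ∈ Sat(AG A[(¬busy ∨ lock) U lock]) = {Init, Req}, so the formula holds at Init.

Yes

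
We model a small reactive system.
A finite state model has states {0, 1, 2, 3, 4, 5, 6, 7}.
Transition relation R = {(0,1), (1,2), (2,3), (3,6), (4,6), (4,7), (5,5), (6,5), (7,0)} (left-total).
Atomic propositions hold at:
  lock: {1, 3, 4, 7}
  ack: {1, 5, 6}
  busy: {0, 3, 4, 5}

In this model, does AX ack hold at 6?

Yes

Sat(AX ack) = {s : every successor in {1, 5, 6}} = {0, 3, 5, 6}
6 ∈ Sat(AX ack) = {0, 3, 5, 6}, so the formula holds at 6.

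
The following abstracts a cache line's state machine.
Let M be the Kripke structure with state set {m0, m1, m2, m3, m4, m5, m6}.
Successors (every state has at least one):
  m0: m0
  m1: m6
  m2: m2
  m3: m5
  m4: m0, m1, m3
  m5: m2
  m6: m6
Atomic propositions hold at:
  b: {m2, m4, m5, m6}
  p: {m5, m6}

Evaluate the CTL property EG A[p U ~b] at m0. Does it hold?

Sat(~b) = {m0, m1, m3}
A[p U ~b]: least fixpoint, start Z0 = Sat(~b) = {m0, m1, m3}, add states in Sat(p) with every successor in Z. Already a fixed point.
Sat(A[p U ~b]) = {m0, m1, m3}
EG A[p U ~b]: greatest fixpoint, start Z0 = {m0, m1, m3}, keep only states in Sat with some successor in Z. Z1 = {m0}; fixed.
Sat(EG A[p U ~b]) = {m0}
m0 ∈ Sat(EG A[p U ~b]) = {m0}, so the formula holds at m0.

Yes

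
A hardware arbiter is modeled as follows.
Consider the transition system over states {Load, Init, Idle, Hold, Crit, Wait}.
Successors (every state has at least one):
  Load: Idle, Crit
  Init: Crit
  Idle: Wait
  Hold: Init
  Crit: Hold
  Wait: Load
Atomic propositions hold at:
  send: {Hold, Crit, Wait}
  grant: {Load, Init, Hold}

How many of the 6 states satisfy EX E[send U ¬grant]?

3

Sat(¬grant) = {Idle, Crit, Wait}
E[send U ¬grant]: least fixpoint, start Z0 = Sat(¬grant) = {Idle, Crit, Wait}, add states in Sat(send) with some successor in Z. Already a fixed point.
Sat(E[send U ¬grant]) = {Idle, Crit, Wait}
Sat(EX E[send U ¬grant]) = {s : some successor in {Idle, Crit, Wait}} = {Load, Init, Idle}
|Sat(EX E[send U ¬grant])| = |{Load, Init, Idle}| = 3.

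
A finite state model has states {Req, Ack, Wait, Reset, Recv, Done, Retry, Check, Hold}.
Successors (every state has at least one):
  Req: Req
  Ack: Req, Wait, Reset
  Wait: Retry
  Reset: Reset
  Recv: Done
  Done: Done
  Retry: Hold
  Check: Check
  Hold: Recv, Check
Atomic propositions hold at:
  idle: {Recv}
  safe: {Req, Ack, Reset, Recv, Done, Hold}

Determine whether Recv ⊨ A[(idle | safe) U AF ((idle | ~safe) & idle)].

Yes

Sat(idle | safe) = {Req, Ack, Reset, Recv, Done, Hold}
Sat(~safe) = {Wait, Retry, Check}
Sat(idle | ~safe) = {Wait, Recv, Retry, Check}
Sat((idle | ~safe) & idle) = {Recv}
AF ((idle | ~safe) & idle): least fixpoint, start Z0 = {Recv}, add states with every successor in Z. Already a fixed point.
Sat(AF ((idle | ~safe) & idle)) = {Recv}
A[(idle | safe) U AF ((idle | ~safe) & idle)]: least fixpoint, start Z0 = Sat(AF ((idle | ~safe) & idle)) = {Recv}, add states in Sat(idle | safe) with every successor in Z. Already a fixed point.
Sat(A[(idle | safe) U AF ((idle | ~safe) & idle)]) = {Recv}
Recv ∈ Sat(A[(idle | safe) U AF ((idle | ~safe) & idle)]) = {Recv}, so the formula holds at Recv.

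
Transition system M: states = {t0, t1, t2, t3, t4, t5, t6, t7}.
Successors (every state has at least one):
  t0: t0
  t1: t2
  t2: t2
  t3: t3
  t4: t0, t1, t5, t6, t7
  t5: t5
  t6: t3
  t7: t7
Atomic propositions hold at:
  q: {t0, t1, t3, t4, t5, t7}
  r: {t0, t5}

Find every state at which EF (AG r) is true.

{t0, t4, t5}

AG r: greatest fixpoint, start Z0 = {t0, t5}, keep only states in Sat with every successor in Z. Already a fixed point.
Sat(AG r) = {t0, t5}
EF (AG r): least fixpoint, start Z0 = {t0, t5}, add states with some successor in Z. Z1 = {t0, t4, t5}; fixed.
Sat(EF (AG r)) = {t0, t4, t5}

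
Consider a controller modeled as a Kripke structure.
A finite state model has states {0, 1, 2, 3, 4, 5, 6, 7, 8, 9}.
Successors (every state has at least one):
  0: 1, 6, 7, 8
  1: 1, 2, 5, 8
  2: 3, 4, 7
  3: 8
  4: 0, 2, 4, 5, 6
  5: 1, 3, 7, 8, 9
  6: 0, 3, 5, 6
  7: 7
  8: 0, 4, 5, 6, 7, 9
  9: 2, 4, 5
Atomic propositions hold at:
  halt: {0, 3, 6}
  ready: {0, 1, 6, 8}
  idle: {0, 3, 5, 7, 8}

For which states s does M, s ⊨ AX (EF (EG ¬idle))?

{1, 3, 4, 6, 9}

Sat(¬idle) = {1, 2, 4, 6, 9}
EG ¬idle: greatest fixpoint, start Z0 = {1, 2, 4, 6, 9}, keep only states in Sat with some successor in Z. Already a fixed point.
Sat(EG ¬idle) = {1, 2, 4, 6, 9}
EF (EG ¬idle): least fixpoint, start Z0 = {1, 2, 4, 6, 9}, add states with some successor in Z. Z1 = {0, 1, 2, 4, 5, 6, 8, 9}; Z2 = {0, 1, 2, 3, 4, 5, 6, 8, 9}; fixed.
Sat(EF (EG ¬idle)) = {0, 1, 2, 3, 4, 5, 6, 8, 9}
Sat(AX (EF (EG ¬idle))) = {s : every successor in {0, 1, 2, 3, 4, 5, 6, 8, 9}} = {1, 3, 4, 6, 9}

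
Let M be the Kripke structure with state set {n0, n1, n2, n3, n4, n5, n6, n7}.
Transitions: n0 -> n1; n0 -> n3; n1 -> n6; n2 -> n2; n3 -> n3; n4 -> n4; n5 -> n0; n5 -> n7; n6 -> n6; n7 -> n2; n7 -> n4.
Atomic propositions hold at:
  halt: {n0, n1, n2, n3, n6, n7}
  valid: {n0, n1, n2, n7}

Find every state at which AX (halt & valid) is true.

{n2, n5}

Sat(halt & valid) = {n0, n1, n2, n7}
Sat(AX (halt & valid)) = {s : every successor in {n0, n1, n2, n7}} = {n2, n5}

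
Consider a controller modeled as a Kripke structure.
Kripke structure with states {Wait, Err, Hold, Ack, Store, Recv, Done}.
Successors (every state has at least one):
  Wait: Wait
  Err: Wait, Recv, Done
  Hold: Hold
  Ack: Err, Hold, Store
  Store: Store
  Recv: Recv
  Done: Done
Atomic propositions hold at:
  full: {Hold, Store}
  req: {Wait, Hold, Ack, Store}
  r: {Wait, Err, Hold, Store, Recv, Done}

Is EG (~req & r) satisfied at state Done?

Sat(~req) = {Err, Recv, Done}
Sat(~req & r) = {Err, Recv, Done}
EG (~req & r): greatest fixpoint, start Z0 = {Err, Recv, Done}, keep only states in Sat with some successor in Z. Already a fixed point.
Sat(EG (~req & r)) = {Err, Recv, Done}
Done ∈ Sat(EG (~req & r)) = {Err, Recv, Done}, so the formula holds at Done.

Yes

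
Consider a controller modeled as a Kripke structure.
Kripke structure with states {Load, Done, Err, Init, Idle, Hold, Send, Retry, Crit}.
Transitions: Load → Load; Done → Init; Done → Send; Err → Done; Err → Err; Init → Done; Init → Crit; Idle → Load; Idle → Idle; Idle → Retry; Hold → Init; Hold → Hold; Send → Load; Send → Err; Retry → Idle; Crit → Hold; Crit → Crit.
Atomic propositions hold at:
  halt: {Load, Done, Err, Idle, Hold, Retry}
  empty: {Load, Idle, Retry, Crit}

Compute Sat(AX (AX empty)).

{Load, Idle, Retry}

Sat(AX empty) = {s : every successor in {Load, Idle, Retry, Crit}} = {Load, Idle, Retry}
Sat(AX (AX empty)) = {s : every successor in {Load, Idle, Retry}} = {Load, Idle, Retry}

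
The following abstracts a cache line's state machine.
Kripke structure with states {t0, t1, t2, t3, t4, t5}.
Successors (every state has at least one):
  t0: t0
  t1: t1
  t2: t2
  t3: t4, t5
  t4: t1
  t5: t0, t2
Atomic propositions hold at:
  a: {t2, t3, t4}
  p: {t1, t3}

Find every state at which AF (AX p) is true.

Sat(AX p) = {s : every successor in {t1, t3}} = {t1, t4}
AF (AX p): least fixpoint, start Z0 = {t1, t4}, add states with every successor in Z. Already a fixed point.
Sat(AF (AX p)) = {t1, t4}

{t1, t4}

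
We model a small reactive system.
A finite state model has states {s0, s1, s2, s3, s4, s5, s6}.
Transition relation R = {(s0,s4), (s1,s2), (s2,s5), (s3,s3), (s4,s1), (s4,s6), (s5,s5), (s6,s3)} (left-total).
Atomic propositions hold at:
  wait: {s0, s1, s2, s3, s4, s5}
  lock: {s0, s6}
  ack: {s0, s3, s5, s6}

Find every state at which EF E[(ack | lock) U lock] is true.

Sat(ack | lock) = {s0, s3, s5, s6}
E[(ack | lock) U lock]: least fixpoint, start Z0 = Sat(lock) = {s0, s6}, add states in Sat(ack | lock) with some successor in Z. Already a fixed point.
Sat(E[(ack | lock) U lock]) = {s0, s6}
EF E[(ack | lock) U lock]: least fixpoint, start Z0 = {s0, s6}, add states with some successor in Z. Z1 = {s0, s4, s6}; fixed.
Sat(EF E[(ack | lock) U lock]) = {s0, s4, s6}

{s0, s4, s6}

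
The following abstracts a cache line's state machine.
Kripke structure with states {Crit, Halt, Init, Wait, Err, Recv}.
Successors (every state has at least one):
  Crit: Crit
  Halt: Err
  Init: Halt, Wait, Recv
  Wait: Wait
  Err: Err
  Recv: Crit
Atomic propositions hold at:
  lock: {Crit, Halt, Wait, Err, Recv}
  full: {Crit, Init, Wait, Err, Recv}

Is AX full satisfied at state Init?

Sat(AX full) = {s : every successor in {Crit, Init, Wait, Err, Recv}} = {Crit, Halt, Wait, Err, Recv}
Init ∉ Sat(AX full) = {Crit, Halt, Wait, Err, Recv}, so the formula does not hold at Init.

No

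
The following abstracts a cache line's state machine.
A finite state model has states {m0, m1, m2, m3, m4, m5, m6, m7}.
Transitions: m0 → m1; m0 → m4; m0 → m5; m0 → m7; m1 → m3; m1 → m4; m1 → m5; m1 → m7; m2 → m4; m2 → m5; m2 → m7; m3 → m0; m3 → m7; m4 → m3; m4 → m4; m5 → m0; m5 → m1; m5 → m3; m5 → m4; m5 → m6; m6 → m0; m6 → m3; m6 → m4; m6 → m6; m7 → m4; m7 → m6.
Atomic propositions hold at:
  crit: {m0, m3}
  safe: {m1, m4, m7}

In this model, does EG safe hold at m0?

EG safe: greatest fixpoint, start Z0 = {m1, m4, m7}, keep only states in Sat with some successor in Z. Already a fixed point.
Sat(EG safe) = {m1, m4, m7}
m0 ∉ Sat(EG safe) = {m1, m4, m7}, so the formula does not hold at m0.

No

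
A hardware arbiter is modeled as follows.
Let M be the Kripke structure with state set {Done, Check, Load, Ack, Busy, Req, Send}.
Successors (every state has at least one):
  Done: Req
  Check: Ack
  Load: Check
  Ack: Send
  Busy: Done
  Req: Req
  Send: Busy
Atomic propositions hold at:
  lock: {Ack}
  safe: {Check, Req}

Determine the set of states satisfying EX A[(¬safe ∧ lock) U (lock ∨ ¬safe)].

Sat(¬safe) = {Done, Load, Ack, Busy, Send}
Sat(¬safe ∧ lock) = {Ack}
Sat(lock ∨ ¬safe) = {Done, Load, Ack, Busy, Send}
A[(¬safe ∧ lock) U (lock ∨ ¬safe)]: least fixpoint, start Z0 = Sat((lock ∨ ¬safe)) = {Done, Load, Ack, Busy, Send}, add states in Sat(¬safe ∧ lock) with every successor in Z. Already a fixed point.
Sat(A[(¬safe ∧ lock) U (lock ∨ ¬safe)]) = {Done, Load, Ack, Busy, Send}
Sat(EX A[(¬safe ∧ lock) U (lock ∨ ¬safe)]) = {s : some successor in {Done, Load, Ack, Busy, Send}} = {Check, Ack, Busy, Send}

{Check, Ack, Busy, Send}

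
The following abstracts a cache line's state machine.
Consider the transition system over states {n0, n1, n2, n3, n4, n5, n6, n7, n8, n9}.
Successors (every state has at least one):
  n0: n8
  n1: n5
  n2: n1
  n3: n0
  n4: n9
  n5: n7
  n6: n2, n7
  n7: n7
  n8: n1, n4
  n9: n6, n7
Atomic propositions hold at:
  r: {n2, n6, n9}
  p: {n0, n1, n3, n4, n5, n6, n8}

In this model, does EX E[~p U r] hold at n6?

Yes

Sat(~p) = {n2, n7, n9}
E[~p U r]: least fixpoint, start Z0 = Sat(r) = {n2, n6, n9}, add states in Sat(~p) with some successor in Z. Already a fixed point.
Sat(E[~p U r]) = {n2, n6, n9}
Sat(EX E[~p U r]) = {s : some successor in {n2, n6, n9}} = {n4, n6, n9}
n6 ∈ Sat(EX E[~p U r]) = {n4, n6, n9}, so the formula holds at n6.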